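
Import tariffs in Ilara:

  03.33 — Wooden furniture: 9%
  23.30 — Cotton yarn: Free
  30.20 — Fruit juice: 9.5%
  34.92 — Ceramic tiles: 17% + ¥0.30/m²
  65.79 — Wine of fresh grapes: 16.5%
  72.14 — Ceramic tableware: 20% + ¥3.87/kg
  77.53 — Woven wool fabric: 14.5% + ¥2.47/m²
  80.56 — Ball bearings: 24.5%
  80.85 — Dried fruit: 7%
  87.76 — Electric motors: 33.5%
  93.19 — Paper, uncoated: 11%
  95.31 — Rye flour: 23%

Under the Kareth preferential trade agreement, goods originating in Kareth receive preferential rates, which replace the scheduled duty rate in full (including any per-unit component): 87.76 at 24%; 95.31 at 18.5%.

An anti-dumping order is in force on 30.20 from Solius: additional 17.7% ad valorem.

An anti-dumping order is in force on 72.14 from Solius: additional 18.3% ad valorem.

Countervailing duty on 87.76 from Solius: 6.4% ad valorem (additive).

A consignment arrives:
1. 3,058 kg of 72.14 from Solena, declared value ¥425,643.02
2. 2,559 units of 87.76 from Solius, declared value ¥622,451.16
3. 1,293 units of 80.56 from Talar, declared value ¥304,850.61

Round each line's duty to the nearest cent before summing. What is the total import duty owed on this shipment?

¥420,009.47

Line 1 (72.14, Solena, 3,058 kg, ¥425,643.02):
Base rate for 72.14 is 20% + ¥3.87/kg.
The additional-duty order on 72.14 targets Solius, not Solena; it does not apply.
Duty = ¥425,643.02 × 20% + 3,058 × ¥3.87 = ¥96,963.06.
Line 2 (87.76, Solius, 2,559 units, ¥622,451.16):
Base rate for 87.76 is 33.5%.
87.76 has an FTA preferential rate, but origin Solius is not Kareth; base rate stands.
Additional duty on 87.76 from Solius: +6.4%. Applied ad valorem rate: 33.5% + 6.4% = 39.9%.
Duty = ¥622,451.16 × 39.9% = ¥248,358.01.
Line 3 (80.56, Talar, 1,293 units, ¥304,850.61):
Base rate for 80.56 is 24.5%.
Duty = ¥304,850.61 × 24.5% = ¥74,688.40.
Total = ¥96,963.06 + ¥248,358.01 + ¥74,688.40 = ¥420,009.47.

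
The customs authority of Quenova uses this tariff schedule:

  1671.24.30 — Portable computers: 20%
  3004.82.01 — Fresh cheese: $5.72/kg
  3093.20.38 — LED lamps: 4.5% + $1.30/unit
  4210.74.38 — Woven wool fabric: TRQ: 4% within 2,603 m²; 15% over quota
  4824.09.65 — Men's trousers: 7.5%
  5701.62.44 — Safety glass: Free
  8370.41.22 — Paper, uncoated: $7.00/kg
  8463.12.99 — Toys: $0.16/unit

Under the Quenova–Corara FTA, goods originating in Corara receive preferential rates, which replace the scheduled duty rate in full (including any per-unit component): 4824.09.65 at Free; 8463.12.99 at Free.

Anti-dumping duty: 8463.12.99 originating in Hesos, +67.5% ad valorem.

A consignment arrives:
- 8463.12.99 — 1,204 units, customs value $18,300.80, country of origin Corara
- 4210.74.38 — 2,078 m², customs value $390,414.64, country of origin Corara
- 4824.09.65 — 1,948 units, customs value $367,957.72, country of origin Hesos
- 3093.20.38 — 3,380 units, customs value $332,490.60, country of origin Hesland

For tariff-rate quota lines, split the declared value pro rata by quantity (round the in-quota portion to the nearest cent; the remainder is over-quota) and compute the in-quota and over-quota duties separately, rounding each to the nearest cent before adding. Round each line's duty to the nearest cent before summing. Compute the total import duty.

$62,569.50

Line 1 (8463.12.99, Corara, 1,204 units, $18,300.80):
Base rate for 8463.12.99 is $0.16/unit.
Origin Corara qualifies under the Quenova–Corara agreement and 8463.12.99 is covered: preferential rate Free applies instead.
The additional-duty order on 8463.12.99 targets Hesos, not Corara; it does not apply.
Duty = $18,300.80 × 0% = $0.00.
Line 2 (4210.74.38, Corara, 2,078 m², $390,414.64):
Code 4210.74.38 is under a tariff-rate quota (threshold 2,603 m²). Quantity 2,078 m² is within the quota, so the in-quota rate 4% applies to the full value.
Duty = $390,414.64 × 4% = $15,616.59.
Line 3 (4824.09.65, Hesos, 1,948 units, $367,957.72):
Base rate for 4824.09.65 is 7.5%.
4824.09.65 has an FTA preferential rate, but origin Hesos is not Corara; base rate stands.
Duty = $367,957.72 × 7.5% = $27,596.83.
Line 4 (3093.20.38, Hesland, 3,380 units, $332,490.60):
Base rate for 3093.20.38 is 4.5% + $1.30/unit.
Duty = $332,490.60 × 4.5% + 3,380 × $1.30 = $19,356.08.
Total = $0.00 + $15,616.59 + $27,596.83 + $19,356.08 = $62,569.50.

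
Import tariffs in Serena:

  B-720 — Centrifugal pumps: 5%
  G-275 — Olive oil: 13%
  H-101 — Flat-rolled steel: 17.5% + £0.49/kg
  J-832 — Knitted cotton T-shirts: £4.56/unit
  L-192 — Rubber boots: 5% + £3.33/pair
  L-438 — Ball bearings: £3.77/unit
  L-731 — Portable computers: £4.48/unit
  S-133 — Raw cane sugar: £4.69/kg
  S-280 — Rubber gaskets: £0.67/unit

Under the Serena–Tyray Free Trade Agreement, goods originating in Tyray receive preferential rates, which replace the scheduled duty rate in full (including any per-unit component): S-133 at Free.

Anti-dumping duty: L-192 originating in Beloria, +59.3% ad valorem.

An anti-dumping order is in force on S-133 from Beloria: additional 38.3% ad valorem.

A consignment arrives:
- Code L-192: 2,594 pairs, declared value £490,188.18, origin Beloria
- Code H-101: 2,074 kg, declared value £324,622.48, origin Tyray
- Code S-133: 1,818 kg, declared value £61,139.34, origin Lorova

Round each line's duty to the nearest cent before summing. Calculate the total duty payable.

Line 1 (L-192, Beloria, 2,594 pairs, £490,188.18):
Base rate for L-192 is 5% + £3.33/pair.
Additional duty on L-192 from Beloria: +59.3%. Applied ad valorem rate: 5% + 59.3% = 64.3%.
Duty = £490,188.18 × 64.3% + 2,594 × £3.33 = £323,829.02.
Line 2 (H-101, Tyray, 2,074 kg, £324,622.48):
Base rate for H-101 is 17.5% + £0.49/kg.
Origin Tyray is the FTA partner but H-101 is not on the preference list; base rate stands.
Duty = £324,622.48 × 17.5% + 2,074 × £0.49 = £57,825.19.
Line 3 (S-133, Lorova, 1,818 kg, £61,139.34):
Base rate for S-133 is £4.69/kg.
S-133 has an FTA preferential rate, but origin Lorova is not Tyray; base rate stands.
The additional-duty order on S-133 targets Beloria, not Lorova; it does not apply.
Duty = 1,818 × £4.69 = £8,526.42.
Total = £323,829.02 + £57,825.19 + £8,526.42 = £390,180.63.

£390,180.63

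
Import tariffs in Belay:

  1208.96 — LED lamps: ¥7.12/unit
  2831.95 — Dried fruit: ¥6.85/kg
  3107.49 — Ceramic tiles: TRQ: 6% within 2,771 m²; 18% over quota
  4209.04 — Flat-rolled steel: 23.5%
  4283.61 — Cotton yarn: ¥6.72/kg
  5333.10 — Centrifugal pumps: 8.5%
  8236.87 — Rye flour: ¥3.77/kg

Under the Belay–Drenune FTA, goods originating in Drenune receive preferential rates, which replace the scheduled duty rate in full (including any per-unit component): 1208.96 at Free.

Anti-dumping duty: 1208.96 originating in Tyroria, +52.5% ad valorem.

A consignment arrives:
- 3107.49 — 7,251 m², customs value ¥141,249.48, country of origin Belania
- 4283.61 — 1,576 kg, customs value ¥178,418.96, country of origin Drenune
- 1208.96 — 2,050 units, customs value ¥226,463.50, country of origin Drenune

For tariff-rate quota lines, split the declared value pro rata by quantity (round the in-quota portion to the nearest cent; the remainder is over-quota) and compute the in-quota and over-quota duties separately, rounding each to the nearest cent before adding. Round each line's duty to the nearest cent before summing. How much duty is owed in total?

Line 1 (3107.49, Belania, 7,251 m², ¥141,249.48):
Code 3107.49 is under a tariff-rate quota (threshold 2,771 m²). In-quota: 2,771 m² at 6%; over-quota: 4,480 m² at 18%.
Pro-rata value split: in-quota = ¥141,249.48 × 2,771/7,251 = ¥53,979.08; over-quota = ¥141,249.48 − ¥53,979.08 = ¥87,270.40.
In-quota duty = ¥53,979.08 × 6% = ¥3,238.74. Over-quota duty = ¥87,270.40 × 18% = ¥15,708.67.
Line duty = ¥3,238.74 + ¥15,708.67 = ¥18,947.41.
Line 2 (4283.61, Drenune, 1,576 kg, ¥178,418.96):
Base rate for 4283.61 is ¥6.72/kg.
Origin Drenune is the FTA partner but 4283.61 is not on the preference list; base rate stands.
Duty = 1,576 × ¥6.72 = ¥10,590.72.
Line 3 (1208.96, Drenune, 2,050 units, ¥226,463.50):
Base rate for 1208.96 is ¥7.12/unit.
Origin Drenune qualifies under the Belay–Drenune agreement and 1208.96 is covered: preferential rate Free applies instead.
The additional-duty order on 1208.96 targets Tyroria, not Drenune; it does not apply.
Duty = ¥226,463.50 × 0% = ¥0.00.
Total = ¥18,947.41 + ¥10,590.72 + ¥0.00 = ¥29,538.13.

¥29,538.13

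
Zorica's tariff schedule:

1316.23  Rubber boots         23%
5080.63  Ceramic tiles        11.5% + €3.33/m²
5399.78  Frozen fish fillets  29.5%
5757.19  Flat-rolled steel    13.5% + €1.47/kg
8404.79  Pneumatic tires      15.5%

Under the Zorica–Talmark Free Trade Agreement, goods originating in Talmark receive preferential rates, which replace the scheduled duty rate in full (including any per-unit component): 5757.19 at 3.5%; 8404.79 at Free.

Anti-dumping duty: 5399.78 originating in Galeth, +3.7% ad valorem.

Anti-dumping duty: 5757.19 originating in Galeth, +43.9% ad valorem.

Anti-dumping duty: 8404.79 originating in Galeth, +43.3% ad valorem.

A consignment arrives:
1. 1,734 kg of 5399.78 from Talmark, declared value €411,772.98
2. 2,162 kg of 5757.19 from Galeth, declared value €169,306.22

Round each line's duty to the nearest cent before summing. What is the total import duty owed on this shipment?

€221,832.94

Line 1 (5399.78, Talmark, 1,734 kg, €411,772.98):
Base rate for 5399.78 is 29.5%.
Origin Talmark is the FTA partner but 5399.78 is not on the preference list; base rate stands.
The additional-duty order on 5399.78 targets Galeth, not Talmark; it does not apply.
Duty = €411,772.98 × 29.5% = €121,473.03.
Line 2 (5757.19, Galeth, 2,162 kg, €169,306.22):
Base rate for 5757.19 is 13.5% + €1.47/kg.
5757.19 has an FTA preferential rate, but origin Galeth is not Talmark; base rate stands.
Additional duty on 5757.19 from Galeth: +43.9%. Applied ad valorem rate: 13.5% + 43.9% = 57.4%.
Duty = €169,306.22 × 57.4% + 2,162 × €1.47 = €100,359.91.
Total = €121,473.03 + €100,359.91 = €221,832.94.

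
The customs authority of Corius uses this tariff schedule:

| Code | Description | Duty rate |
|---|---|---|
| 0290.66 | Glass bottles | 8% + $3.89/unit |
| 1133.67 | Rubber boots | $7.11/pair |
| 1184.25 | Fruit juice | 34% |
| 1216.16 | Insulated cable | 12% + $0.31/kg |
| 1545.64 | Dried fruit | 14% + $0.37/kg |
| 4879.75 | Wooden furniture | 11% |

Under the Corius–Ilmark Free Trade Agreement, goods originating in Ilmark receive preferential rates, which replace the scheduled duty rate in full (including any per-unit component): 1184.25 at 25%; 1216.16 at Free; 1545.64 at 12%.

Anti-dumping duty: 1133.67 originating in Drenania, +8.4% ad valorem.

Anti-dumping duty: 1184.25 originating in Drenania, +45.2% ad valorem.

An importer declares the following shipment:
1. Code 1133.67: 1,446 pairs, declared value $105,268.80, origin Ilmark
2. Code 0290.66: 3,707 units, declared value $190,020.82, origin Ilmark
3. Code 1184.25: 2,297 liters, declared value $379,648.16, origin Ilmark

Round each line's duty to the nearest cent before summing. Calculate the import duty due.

$134,815.00

Line 1 (1133.67, Ilmark, 1,446 pairs, $105,268.80):
Base rate for 1133.67 is $7.11/pair.
Origin Ilmark is the FTA partner but 1133.67 is not on the preference list; base rate stands.
The additional-duty order on 1133.67 targets Drenania, not Ilmark; it does not apply.
Duty = 1,446 × $7.11 = $10,281.06.
Line 2 (0290.66, Ilmark, 3,707 units, $190,020.82):
Base rate for 0290.66 is 8% + $3.89/unit.
Origin Ilmark is the FTA partner but 0290.66 is not on the preference list; base rate stands.
Duty = $190,020.82 × 8% + 3,707 × $3.89 = $29,621.90.
Line 3 (1184.25, Ilmark, 2,297 liters, $379,648.16):
Base rate for 1184.25 is 34%.
Origin Ilmark qualifies under the Corius–Ilmark agreement and 1184.25 is covered: preferential rate 25% applies instead.
The additional-duty order on 1184.25 targets Drenania, not Ilmark; it does not apply.
Duty = $379,648.16 × 25% = $94,912.04.
Total = $10,281.06 + $29,621.90 + $94,912.04 = $134,815.00.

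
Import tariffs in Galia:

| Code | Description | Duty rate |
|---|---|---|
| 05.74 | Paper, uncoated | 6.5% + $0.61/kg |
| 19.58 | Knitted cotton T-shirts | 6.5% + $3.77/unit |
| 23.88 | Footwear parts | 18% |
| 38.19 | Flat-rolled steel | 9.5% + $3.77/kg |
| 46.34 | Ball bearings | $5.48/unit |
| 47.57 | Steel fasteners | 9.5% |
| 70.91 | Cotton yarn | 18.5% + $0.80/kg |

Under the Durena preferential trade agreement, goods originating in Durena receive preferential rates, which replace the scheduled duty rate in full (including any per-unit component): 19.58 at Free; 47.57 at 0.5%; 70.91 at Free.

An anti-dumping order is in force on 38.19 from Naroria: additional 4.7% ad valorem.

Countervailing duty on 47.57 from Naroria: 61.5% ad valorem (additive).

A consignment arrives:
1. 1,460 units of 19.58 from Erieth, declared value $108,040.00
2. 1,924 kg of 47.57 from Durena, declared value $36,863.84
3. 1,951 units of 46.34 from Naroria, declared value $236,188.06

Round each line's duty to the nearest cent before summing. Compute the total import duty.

Line 1 (19.58, Erieth, 1,460 units, $108,040.00):
Base rate for 19.58 is 6.5% + $3.77/unit.
19.58 has an FTA preferential rate, but origin Erieth is not Durena; base rate stands.
Duty = $108,040.00 × 6.5% + 1,460 × $3.77 = $12,526.80.
Line 2 (47.57, Durena, 1,924 kg, $36,863.84):
Base rate for 47.57 is 9.5%.
Origin Durena qualifies under the Galia–Durena agreement and 47.57 is covered: preferential rate 0.5% applies instead.
The additional-duty order on 47.57 targets Naroria, not Durena; it does not apply.
Duty = $36,863.84 × 0.5% = $184.32.
Line 3 (46.34, Naroria, 1,951 units, $236,188.06):
Base rate for 46.34 is $5.48/unit.
Duty = 1,951 × $5.48 = $10,691.48.
Total = $12,526.80 + $184.32 + $10,691.48 = $23,402.60.

$23,402.60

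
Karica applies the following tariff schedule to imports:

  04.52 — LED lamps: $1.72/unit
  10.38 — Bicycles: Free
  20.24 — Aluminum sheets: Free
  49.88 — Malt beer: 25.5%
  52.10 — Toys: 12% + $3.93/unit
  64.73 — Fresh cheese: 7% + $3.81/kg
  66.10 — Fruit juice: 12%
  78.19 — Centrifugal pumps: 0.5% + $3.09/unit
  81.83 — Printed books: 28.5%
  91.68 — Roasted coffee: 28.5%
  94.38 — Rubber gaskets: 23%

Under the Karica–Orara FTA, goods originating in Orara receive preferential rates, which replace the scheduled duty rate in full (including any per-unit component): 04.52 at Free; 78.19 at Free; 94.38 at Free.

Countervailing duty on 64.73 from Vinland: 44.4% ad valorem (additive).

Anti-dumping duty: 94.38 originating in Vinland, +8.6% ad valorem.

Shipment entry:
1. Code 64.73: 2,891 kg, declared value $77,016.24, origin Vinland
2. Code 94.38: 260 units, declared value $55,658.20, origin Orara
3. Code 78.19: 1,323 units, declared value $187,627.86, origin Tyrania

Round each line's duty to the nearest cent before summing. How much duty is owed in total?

Line 1 (64.73, Vinland, 2,891 kg, $77,016.24):
Base rate for 64.73 is 7% + $3.81/kg.
Additional duty on 64.73 from Vinland: +44.4%. Applied ad valorem rate: 7% + 44.4% = 51.4%.
Duty = $77,016.24 × 51.4% + 2,891 × $3.81 = $50,601.06.
Line 2 (94.38, Orara, 260 units, $55,658.20):
Base rate for 94.38 is 23%.
Origin Orara qualifies under the Karica–Orara agreement and 94.38 is covered: preferential rate Free applies instead.
The additional-duty order on 94.38 targets Vinland, not Orara; it does not apply.
Duty = $55,658.20 × 0% = $0.00.
Line 3 (78.19, Tyrania, 1,323 units, $187,627.86):
Base rate for 78.19 is 0.5% + $3.09/unit.
78.19 has an FTA preferential rate, but origin Tyrania is not Orara; base rate stands.
Duty = $187,627.86 × 0.5% + 1,323 × $3.09 = $5,026.21.
Total = $50,601.06 + $0.00 + $5,026.21 = $55,627.27.

$55,627.27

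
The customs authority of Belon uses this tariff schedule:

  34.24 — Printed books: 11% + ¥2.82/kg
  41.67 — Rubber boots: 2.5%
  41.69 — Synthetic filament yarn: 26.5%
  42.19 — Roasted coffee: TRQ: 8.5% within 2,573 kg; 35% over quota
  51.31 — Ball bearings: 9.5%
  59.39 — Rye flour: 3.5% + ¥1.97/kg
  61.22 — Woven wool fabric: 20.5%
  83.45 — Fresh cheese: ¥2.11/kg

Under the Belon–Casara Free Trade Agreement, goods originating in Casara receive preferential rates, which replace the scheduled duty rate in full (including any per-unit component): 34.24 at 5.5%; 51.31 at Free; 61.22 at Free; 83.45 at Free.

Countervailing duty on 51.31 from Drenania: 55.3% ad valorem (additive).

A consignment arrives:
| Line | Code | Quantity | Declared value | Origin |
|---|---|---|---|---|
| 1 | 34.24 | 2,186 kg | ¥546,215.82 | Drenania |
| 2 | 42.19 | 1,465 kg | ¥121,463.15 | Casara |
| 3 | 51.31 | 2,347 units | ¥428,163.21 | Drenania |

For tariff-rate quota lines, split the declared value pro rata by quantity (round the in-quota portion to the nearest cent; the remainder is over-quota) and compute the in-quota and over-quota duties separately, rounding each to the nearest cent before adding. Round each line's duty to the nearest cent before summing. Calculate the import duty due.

Line 1 (34.24, Drenania, 2,186 kg, ¥546,215.82):
Base rate for 34.24 is 11% + ¥2.82/kg.
34.24 has an FTA preferential rate, but origin Drenania is not Casara; base rate stands.
Duty = ¥546,215.82 × 11% + 2,186 × ¥2.82 = ¥66,248.26.
Line 2 (42.19, Casara, 1,465 kg, ¥121,463.15):
Code 42.19 is under a tariff-rate quota (threshold 2,573 kg). Quantity 1,465 kg is within the quota, so the in-quota rate 8.5% applies to the full value.
Duty = ¥121,463.15 × 8.5% = ¥10,324.37.
Line 3 (51.31, Drenania, 2,347 units, ¥428,163.21):
Base rate for 51.31 is 9.5%.
51.31 has an FTA preferential rate, but origin Drenania is not Casara; base rate stands.
Additional duty on 51.31 from Drenania: +55.3%. Applied ad valorem rate: 9.5% + 55.3% = 64.8%.
Duty = ¥428,163.21 × 64.8% = ¥277,449.76.
Total = ¥66,248.26 + ¥10,324.37 + ¥277,449.76 = ¥354,022.39.

¥354,022.39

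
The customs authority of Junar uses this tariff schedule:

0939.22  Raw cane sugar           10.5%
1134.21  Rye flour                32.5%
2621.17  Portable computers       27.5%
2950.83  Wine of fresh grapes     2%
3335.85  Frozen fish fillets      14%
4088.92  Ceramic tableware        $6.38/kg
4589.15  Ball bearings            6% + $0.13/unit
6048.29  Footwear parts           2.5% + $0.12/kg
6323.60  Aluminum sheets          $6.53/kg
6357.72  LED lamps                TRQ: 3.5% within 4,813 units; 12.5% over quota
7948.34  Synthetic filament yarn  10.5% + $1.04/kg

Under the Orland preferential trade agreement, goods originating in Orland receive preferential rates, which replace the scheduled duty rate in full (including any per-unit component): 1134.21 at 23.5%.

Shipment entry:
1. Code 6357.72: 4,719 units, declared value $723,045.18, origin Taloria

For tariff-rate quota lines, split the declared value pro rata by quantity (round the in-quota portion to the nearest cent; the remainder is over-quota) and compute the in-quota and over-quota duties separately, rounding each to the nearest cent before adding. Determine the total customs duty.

$25,306.58

Line 1 (6357.72, Taloria, 4,719 units, $723,045.18):
Code 6357.72 is under a tariff-rate quota (threshold 4,813 units). Quantity 4,719 units is within the quota, so the in-quota rate 3.5% applies to the full value.
Duty = $723,045.18 × 3.5% = $25,306.58.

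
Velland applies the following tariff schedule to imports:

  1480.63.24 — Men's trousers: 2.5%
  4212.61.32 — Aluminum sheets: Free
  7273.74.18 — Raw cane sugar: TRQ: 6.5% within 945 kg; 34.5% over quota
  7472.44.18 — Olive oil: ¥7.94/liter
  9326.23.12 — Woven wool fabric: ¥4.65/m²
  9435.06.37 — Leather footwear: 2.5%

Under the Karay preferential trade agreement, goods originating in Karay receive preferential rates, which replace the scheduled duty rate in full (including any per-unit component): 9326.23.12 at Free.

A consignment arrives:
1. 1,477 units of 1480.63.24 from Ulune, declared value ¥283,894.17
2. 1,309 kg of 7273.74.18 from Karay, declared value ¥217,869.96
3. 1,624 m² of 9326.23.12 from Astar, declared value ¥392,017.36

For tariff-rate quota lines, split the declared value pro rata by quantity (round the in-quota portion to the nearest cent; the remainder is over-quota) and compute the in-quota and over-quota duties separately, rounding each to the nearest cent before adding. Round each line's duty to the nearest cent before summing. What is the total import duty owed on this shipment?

Line 1 (1480.63.24, Ulune, 1,477 units, ¥283,894.17):
Base rate for 1480.63.24 is 2.5%.
Duty = ¥283,894.17 × 2.5% = ¥7,097.35.
Line 2 (7273.74.18, Karay, 1,309 kg, ¥217,869.96):
Code 7273.74.18 is under a tariff-rate quota (threshold 945 kg). In-quota: 945 kg at 6.5%; over-quota: 364 kg at 34.5%.
Pro-rata value split: in-quota = ¥217,869.96 × 945/1,309 = ¥157,285.80; over-quota = ¥217,869.96 − ¥157,285.80 = ¥60,584.16.
In-quota duty = ¥157,285.80 × 6.5% = ¥10,223.58. Over-quota duty = ¥60,584.16 × 34.5% = ¥20,901.54.
Line duty = ¥10,223.58 + ¥20,901.54 = ¥31,125.12.
Line 3 (9326.23.12, Astar, 1,624 m², ¥392,017.36):
Base rate for 9326.23.12 is ¥4.65/m².
9326.23.12 has an FTA preferential rate, but origin Astar is not Karay; base rate stands.
Duty = 1,624 × ¥4.65 = ¥7,551.60.
Total = ¥7,097.35 + ¥31,125.12 + ¥7,551.60 = ¥45,774.07.

¥45,774.07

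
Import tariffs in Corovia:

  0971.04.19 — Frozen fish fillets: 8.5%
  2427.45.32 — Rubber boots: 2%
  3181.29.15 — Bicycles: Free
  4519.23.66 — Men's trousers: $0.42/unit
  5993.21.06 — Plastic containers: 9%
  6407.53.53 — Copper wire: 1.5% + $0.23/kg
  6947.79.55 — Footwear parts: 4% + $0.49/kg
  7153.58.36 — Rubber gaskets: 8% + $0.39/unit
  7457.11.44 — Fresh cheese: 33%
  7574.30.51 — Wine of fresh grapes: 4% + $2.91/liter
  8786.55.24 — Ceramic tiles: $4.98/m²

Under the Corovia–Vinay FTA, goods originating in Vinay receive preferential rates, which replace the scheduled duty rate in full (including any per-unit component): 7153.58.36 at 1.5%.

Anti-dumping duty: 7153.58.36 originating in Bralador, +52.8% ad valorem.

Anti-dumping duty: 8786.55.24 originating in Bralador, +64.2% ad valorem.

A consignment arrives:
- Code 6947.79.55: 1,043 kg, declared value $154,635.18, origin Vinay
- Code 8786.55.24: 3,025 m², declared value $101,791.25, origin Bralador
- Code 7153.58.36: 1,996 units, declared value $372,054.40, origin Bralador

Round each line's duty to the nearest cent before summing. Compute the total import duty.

$314,098.48

Line 1 (6947.79.55, Vinay, 1,043 kg, $154,635.18):
Base rate for 6947.79.55 is 4% + $0.49/kg.
Origin Vinay is the FTA partner but 6947.79.55 is not on the preference list; base rate stands.
Duty = $154,635.18 × 4% + 1,043 × $0.49 = $6,696.48.
Line 2 (8786.55.24, Bralador, 3,025 m², $101,791.25):
Base rate for 8786.55.24 is $4.98/m².
Additional duty on 8786.55.24 from Bralador: +64.2% ad valorem. Applied ad valorem rate = 64.2%.
Duty = $101,791.25 × 64.2% + 3,025 × $4.98 = $80,414.48.
Line 3 (7153.58.36, Bralador, 1,996 units, $372,054.40):
Base rate for 7153.58.36 is 8% + $0.39/unit.
7153.58.36 has an FTA preferential rate, but origin Bralador is not Vinay; base rate stands.
Additional duty on 7153.58.36 from Bralador: +52.8%. Applied ad valorem rate: 8% + 52.8% = 60.8%.
Duty = $372,054.40 × 60.8% + 1,996 × $0.39 = $226,987.52.
Total = $6,696.48 + $80,414.48 + $226,987.52 = $314,098.48.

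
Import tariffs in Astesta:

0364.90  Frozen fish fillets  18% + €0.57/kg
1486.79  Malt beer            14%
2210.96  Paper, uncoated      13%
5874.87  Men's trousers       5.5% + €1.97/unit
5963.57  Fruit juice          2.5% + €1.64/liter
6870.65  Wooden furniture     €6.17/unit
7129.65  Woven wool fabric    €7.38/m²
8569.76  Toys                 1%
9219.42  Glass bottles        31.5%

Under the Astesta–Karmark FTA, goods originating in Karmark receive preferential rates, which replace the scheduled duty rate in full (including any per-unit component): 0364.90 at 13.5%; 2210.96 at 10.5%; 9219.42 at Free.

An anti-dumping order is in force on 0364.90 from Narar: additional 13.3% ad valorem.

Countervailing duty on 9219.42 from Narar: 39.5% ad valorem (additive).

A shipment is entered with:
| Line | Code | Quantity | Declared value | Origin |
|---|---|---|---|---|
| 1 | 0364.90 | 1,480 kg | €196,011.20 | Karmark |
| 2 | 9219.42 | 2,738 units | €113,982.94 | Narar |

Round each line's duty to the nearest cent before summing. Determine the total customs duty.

€107,389.40

Line 1 (0364.90, Karmark, 1,480 kg, €196,011.20):
Base rate for 0364.90 is 18% + €0.57/kg.
Origin Karmark qualifies under the Astesta–Karmark agreement and 0364.90 is covered: preferential rate 13.5% applies instead.
The additional-duty order on 0364.90 targets Narar, not Karmark; it does not apply.
Duty = €196,011.20 × 13.5% = €26,461.51.
Line 2 (9219.42, Narar, 2,738 units, €113,982.94):
Base rate for 9219.42 is 31.5%.
9219.42 has an FTA preferential rate, but origin Narar is not Karmark; base rate stands.
Additional duty on 9219.42 from Narar: +39.5%. Applied ad valorem rate: 31.5% + 39.5% = 71%.
Duty = €113,982.94 × 71% = €80,927.89.
Total = €26,461.51 + €80,927.89 = €107,389.40.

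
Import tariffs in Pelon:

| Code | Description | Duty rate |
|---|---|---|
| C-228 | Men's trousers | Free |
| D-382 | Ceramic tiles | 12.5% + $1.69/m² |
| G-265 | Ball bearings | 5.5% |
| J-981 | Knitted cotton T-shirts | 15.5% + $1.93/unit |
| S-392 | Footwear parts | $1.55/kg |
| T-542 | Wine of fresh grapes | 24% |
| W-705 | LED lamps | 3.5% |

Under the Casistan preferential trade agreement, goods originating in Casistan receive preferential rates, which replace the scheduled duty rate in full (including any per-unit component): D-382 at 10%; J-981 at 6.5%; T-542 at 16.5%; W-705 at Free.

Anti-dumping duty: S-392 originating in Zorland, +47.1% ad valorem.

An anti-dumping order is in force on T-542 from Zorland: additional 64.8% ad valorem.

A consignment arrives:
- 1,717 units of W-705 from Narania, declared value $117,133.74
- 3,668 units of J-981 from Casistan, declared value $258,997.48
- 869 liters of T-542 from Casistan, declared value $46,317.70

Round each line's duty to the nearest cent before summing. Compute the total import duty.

$28,576.94

Line 1 (W-705, Narania, 1,717 units, $117,133.74):
Base rate for W-705 is 3.5%.
W-705 has an FTA preferential rate, but origin Narania is not Casistan; base rate stands.
Duty = $117,133.74 × 3.5% = $4,099.68.
Line 2 (J-981, Casistan, 3,668 units, $258,997.48):
Base rate for J-981 is 15.5% + $1.93/unit.
Origin Casistan qualifies under the Pelon–Casistan agreement and J-981 is covered: preferential rate 6.5% applies instead.
Duty = $258,997.48 × 6.5% = $16,834.84.
Line 3 (T-542, Casistan, 869 liters, $46,317.70):
Base rate for T-542 is 24%.
Origin Casistan qualifies under the Pelon–Casistan agreement and T-542 is covered: preferential rate 16.5% applies instead.
The additional-duty order on T-542 targets Zorland, not Casistan; it does not apply.
Duty = $46,317.70 × 16.5% = $7,642.42.
Total = $4,099.68 + $16,834.84 + $7,642.42 = $28,576.94.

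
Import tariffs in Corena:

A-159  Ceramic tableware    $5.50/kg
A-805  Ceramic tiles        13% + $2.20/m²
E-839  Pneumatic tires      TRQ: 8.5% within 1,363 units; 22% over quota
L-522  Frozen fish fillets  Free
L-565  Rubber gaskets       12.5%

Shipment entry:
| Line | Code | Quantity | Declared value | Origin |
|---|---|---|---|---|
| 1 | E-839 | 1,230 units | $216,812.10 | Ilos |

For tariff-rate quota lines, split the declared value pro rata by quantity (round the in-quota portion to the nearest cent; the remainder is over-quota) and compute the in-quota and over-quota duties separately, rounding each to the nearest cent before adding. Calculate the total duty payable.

Line 1 (E-839, Ilos, 1,230 units, $216,812.10):
Code E-839 is under a tariff-rate quota (threshold 1,363 units). Quantity 1,230 units is within the quota, so the in-quota rate 8.5% applies to the full value.
Duty = $216,812.10 × 8.5% = $18,429.03.

$18,429.03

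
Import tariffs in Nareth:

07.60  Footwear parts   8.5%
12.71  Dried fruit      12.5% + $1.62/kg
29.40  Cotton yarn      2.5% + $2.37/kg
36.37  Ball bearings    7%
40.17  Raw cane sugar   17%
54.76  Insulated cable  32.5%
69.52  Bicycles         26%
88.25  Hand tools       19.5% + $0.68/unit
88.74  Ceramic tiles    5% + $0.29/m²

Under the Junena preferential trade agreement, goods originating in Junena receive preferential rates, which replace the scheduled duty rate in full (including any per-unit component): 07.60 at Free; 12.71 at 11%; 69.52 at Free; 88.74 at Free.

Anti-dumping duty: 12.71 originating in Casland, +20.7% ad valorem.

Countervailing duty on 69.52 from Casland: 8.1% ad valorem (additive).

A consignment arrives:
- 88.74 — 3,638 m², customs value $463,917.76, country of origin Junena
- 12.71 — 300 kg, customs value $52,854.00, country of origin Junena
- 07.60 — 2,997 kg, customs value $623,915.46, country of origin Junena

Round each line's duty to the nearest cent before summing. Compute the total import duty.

$5,813.94

Line 1 (88.74, Junena, 3,638 m², $463,917.76):
Base rate for 88.74 is 5% + $0.29/m².
Origin Junena qualifies under the Nareth–Junena agreement and 88.74 is covered: preferential rate Free applies instead.
Duty = $463,917.76 × 0% = $0.00.
Line 2 (12.71, Junena, 300 kg, $52,854.00):
Base rate for 12.71 is 12.5% + $1.62/kg.
Origin Junena qualifies under the Nareth–Junena agreement and 12.71 is covered: preferential rate 11% applies instead.
The additional-duty order on 12.71 targets Casland, not Junena; it does not apply.
Duty = $52,854.00 × 11% = $5,813.94.
Line 3 (07.60, Junena, 2,997 kg, $623,915.46):
Base rate for 07.60 is 8.5%.
Origin Junena qualifies under the Nareth–Junena agreement and 07.60 is covered: preferential rate Free applies instead.
Duty = $623,915.46 × 0% = $0.00.
Total = $0.00 + $5,813.94 + $0.00 = $5,813.94.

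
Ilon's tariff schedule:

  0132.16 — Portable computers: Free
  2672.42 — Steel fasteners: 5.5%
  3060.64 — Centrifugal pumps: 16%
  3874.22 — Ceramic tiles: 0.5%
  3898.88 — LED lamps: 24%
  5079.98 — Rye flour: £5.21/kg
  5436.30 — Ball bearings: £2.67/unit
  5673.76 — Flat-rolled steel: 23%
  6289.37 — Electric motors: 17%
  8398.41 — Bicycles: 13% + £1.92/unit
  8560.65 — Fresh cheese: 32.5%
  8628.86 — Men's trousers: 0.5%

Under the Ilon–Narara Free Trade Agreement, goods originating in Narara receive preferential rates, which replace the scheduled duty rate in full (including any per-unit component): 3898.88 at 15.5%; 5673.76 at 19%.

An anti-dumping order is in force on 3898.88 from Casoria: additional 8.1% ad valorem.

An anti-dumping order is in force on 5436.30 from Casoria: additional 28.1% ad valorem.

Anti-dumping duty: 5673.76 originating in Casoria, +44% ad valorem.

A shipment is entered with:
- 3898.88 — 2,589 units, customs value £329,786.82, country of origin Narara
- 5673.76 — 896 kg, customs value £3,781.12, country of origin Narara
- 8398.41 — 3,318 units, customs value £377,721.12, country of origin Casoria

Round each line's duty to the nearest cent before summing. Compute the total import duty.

£107,309.68

Line 1 (3898.88, Narara, 2,589 units, £329,786.82):
Base rate for 3898.88 is 24%.
Origin Narara qualifies under the Ilon–Narara agreement and 3898.88 is covered: preferential rate 15.5% applies instead.
The additional-duty order on 3898.88 targets Casoria, not Narara; it does not apply.
Duty = £329,786.82 × 15.5% = £51,116.96.
Line 2 (5673.76, Narara, 896 kg, £3,781.12):
Base rate for 5673.76 is 23%.
Origin Narara qualifies under the Ilon–Narara agreement and 5673.76 is covered: preferential rate 19% applies instead.
The additional-duty order on 5673.76 targets Casoria, not Narara; it does not apply.
Duty = £3,781.12 × 19% = £718.41.
Line 3 (8398.41, Casoria, 3,318 units, £377,721.12):
Base rate for 8398.41 is 13% + £1.92/unit.
Duty = £377,721.12 × 13% + 3,318 × £1.92 = £55,474.31.
Total = £51,116.96 + £718.41 + £55,474.31 = £107,309.68.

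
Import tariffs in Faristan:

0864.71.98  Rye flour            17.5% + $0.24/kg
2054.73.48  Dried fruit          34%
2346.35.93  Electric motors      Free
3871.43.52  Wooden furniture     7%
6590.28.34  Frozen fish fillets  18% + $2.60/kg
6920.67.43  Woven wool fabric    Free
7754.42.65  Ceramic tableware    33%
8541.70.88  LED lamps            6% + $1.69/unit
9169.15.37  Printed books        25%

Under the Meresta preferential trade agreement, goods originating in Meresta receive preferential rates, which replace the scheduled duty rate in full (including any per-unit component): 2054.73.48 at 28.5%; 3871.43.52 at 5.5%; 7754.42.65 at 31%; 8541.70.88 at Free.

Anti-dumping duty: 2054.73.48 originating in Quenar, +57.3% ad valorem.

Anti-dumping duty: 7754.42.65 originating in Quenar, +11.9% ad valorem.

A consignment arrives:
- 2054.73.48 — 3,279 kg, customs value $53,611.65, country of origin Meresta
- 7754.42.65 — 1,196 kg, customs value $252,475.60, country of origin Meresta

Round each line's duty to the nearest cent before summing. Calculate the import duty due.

Line 1 (2054.73.48, Meresta, 3,279 kg, $53,611.65):
Base rate for 2054.73.48 is 34%.
Origin Meresta qualifies under the Faristan–Meresta agreement and 2054.73.48 is covered: preferential rate 28.5% applies instead.
The additional-duty order on 2054.73.48 targets Quenar, not Meresta; it does not apply.
Duty = $53,611.65 × 28.5% = $15,279.32.
Line 2 (7754.42.65, Meresta, 1,196 kg, $252,475.60):
Base rate for 7754.42.65 is 33%.
Origin Meresta qualifies under the Faristan–Meresta agreement and 7754.42.65 is covered: preferential rate 31% applies instead.
The additional-duty order on 7754.42.65 targets Quenar, not Meresta; it does not apply.
Duty = $252,475.60 × 31% = $78,267.44.
Total = $15,279.32 + $78,267.44 = $93,546.76.

$93,546.76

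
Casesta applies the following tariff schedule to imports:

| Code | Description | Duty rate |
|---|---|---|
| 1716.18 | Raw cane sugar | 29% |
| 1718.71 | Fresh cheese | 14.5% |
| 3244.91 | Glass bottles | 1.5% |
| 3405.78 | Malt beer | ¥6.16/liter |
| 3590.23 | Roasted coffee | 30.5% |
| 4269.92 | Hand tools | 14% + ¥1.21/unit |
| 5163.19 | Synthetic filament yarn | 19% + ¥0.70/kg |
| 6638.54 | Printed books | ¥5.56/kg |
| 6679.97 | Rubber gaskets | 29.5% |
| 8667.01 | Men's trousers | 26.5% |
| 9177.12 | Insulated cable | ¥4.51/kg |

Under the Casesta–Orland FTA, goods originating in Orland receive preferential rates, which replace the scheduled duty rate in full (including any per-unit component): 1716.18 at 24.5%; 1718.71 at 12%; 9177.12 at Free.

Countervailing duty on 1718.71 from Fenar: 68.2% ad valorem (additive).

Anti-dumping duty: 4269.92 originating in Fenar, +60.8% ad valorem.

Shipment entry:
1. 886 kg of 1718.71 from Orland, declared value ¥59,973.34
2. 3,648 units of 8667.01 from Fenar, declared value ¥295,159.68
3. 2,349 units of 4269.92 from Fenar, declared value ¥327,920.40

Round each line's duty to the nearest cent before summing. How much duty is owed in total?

¥333,540.87

Line 1 (1718.71, Orland, 886 kg, ¥59,973.34):
Base rate for 1718.71 is 14.5%.
Origin Orland qualifies under the Casesta–Orland agreement and 1718.71 is covered: preferential rate 12% applies instead.
The additional-duty order on 1718.71 targets Fenar, not Orland; it does not apply.
Duty = ¥59,973.34 × 12% = ¥7,196.80.
Line 2 (8667.01, Fenar, 3,648 units, ¥295,159.68):
Base rate for 8667.01 is 26.5%.
Duty = ¥295,159.68 × 26.5% = ¥78,217.32.
Line 3 (4269.92, Fenar, 2,349 units, ¥327,920.40):
Base rate for 4269.92 is 14% + ¥1.21/unit.
Additional duty on 4269.92 from Fenar: +60.8%. Applied ad valorem rate: 14% + 60.8% = 74.8%.
Duty = ¥327,920.40 × 74.8% + 2,349 × ¥1.21 = ¥248,126.75.
Total = ¥7,196.80 + ¥78,217.32 + ¥248,126.75 = ¥333,540.87.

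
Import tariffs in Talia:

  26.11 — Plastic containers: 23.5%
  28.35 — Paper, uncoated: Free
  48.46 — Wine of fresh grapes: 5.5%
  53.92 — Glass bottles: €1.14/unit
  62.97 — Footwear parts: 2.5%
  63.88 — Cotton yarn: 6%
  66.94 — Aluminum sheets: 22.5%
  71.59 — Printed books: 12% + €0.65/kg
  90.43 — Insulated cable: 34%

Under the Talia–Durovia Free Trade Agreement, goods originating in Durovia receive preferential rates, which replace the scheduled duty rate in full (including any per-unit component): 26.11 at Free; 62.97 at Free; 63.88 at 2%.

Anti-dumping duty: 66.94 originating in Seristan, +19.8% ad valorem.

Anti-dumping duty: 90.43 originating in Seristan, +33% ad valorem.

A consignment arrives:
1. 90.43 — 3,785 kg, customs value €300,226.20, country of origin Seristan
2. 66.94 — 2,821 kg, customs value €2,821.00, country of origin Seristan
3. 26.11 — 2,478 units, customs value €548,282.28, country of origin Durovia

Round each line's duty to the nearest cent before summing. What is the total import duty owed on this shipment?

Line 1 (90.43, Seristan, 3,785 kg, €300,226.20):
Base rate for 90.43 is 34%.
Additional duty on 90.43 from Seristan: +33%. Applied ad valorem rate: 34% + 33% = 67%.
Duty = €300,226.20 × 67% = €201,151.55.
Line 2 (66.94, Seristan, 2,821 kg, €2,821.00):
Base rate for 66.94 is 22.5%.
Additional duty on 66.94 from Seristan: +19.8%. Applied ad valorem rate: 22.5% + 19.8% = 42.3%.
Duty = €2,821.00 × 42.3% = €1,193.28.
Line 3 (26.11, Durovia, 2,478 units, €548,282.28):
Base rate for 26.11 is 23.5%.
Origin Durovia qualifies under the Talia–Durovia agreement and 26.11 is covered: preferential rate Free applies instead.
Duty = €548,282.28 × 0% = €0.00.
Total = €201,151.55 + €1,193.28 + €0.00 = €202,344.83.

€202,344.83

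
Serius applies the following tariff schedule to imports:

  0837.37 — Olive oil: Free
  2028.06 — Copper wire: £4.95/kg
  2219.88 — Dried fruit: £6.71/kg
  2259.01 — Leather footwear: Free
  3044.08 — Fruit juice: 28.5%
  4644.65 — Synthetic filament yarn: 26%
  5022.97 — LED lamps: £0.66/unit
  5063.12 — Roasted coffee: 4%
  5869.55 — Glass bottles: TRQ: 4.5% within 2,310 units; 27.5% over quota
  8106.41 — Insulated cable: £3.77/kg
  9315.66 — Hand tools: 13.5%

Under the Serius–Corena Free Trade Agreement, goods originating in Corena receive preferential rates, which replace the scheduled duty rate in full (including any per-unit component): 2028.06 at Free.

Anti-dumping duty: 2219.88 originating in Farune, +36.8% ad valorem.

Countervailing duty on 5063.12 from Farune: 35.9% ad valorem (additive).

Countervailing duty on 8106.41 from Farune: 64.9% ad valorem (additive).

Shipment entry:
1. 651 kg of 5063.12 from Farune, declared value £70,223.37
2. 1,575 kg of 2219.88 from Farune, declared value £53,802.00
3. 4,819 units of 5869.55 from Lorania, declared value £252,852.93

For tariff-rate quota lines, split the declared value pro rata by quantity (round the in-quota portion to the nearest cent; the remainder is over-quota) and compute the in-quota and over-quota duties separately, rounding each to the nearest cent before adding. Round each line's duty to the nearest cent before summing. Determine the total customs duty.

Line 1 (5063.12, Farune, 651 kg, £70,223.37):
Base rate for 5063.12 is 4%.
Additional duty on 5063.12 from Farune: +35.9%. Applied ad valorem rate: 4% + 35.9% = 39.9%.
Duty = £70,223.37 × 39.9% = £28,019.12.
Line 2 (2219.88, Farune, 1,575 kg, £53,802.00):
Base rate for 2219.88 is £6.71/kg.
Additional duty on 2219.88 from Farune: +36.8% ad valorem. Applied ad valorem rate = 36.8%.
Duty = £53,802.00 × 36.8% + 1,575 × £6.71 = £30,367.39.
Line 3 (5869.55, Lorania, 4,819 units, £252,852.93):
Code 5869.55 is under a tariff-rate quota (threshold 2,310 units). In-quota: 2,310 units at 4.5%; over-quota: 2,509 units at 27.5%.
Pro-rata value split: in-quota = £252,852.93 × 2,310/4,819 = £121,205.70; over-quota = £252,852.93 − £121,205.70 = £131,647.23.
In-quota duty = £121,205.70 × 4.5% = £5,454.26. Over-quota duty = £131,647.23 × 27.5% = £36,202.99.
Line duty = £5,454.26 + £36,202.99 = £41,657.25.
Total = £28,019.12 + £30,367.39 + £41,657.25 = £100,043.76.

£100,043.76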